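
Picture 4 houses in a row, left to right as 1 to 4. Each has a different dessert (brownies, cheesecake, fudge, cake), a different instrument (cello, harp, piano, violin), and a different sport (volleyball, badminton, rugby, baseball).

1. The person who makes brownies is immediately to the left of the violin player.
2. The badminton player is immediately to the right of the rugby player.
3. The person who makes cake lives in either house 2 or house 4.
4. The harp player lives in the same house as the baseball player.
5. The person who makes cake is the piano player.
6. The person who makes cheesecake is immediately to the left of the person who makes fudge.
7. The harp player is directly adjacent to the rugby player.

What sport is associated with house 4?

volleyball

The person who makes cake is narrowed to house 2 or 4; consider each.
Placing it in house 2 leads to a contradiction, so it's in house 4.
Clue 5 places the piano player in house 4.
That leaves fudge as the dessert for house 3.
By clue 6, the person who makes cheesecake is in house 2.
So house 1 gets brownies for dessert.
Clue 1: the violin player is in house 2.
Clue 7: the rugby player is in house 2.
Clue 2: the badminton player is in house 3.
House 1's sport must be baseball (nothing else left).
That leaves volleyball as the sport for house 4.
The harp player is in house 1 (clue 4).
House 3's instrument must be cello (nothing else left).
So: house 1 = brownies/harp/baseball, house 2 = cheesecake/violin/rugby, house 3 = fudge/cello/badminton, house 4 = cake/piano/volleyball.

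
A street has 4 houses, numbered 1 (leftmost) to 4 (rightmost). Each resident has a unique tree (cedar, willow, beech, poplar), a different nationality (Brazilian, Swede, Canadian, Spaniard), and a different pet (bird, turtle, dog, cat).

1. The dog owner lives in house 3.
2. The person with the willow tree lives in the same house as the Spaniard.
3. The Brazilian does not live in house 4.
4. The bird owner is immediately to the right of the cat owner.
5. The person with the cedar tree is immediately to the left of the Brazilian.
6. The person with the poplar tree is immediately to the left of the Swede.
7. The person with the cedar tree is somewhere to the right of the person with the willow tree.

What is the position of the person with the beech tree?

4

Clue 1 places the dog owner in house 3.
Clue 7 places the person with the cedar tree in house 2.
From clue 7, the person with the willow tree must be in house 1.
House 3's tree must be poplar (nothing else left).
The only tree still possible for house 4 is beech.
By clue 2, the Spaniard is in house 1.
Clue 4 places the bird owner in house 2.
The cat owner is in house 1 (clue 4).
From clue 5, the Brazilian must be in house 3.
Clue 6: the Swede is in house 4.
That leaves Canadian as the nationality for house 2.
House 4's pet must be turtle (nothing else left).
So: house 1 = willow/Spaniard/cat, house 2 = cedar/Canadian/bird, house 3 = poplar/Brazilian/dog, house 4 = beech/Swede/turtle.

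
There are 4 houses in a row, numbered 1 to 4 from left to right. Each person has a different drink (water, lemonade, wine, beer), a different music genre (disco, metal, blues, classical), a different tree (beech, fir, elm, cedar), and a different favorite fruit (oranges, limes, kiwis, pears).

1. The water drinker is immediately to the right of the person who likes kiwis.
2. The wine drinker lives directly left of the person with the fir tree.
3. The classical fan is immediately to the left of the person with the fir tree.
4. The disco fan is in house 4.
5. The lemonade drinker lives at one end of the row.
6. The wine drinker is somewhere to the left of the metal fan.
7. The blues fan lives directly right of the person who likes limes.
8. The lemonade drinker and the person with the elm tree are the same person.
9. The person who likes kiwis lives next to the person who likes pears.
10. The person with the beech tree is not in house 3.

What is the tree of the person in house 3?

cedar

Clue 4: the disco fan is in house 4.
The only music genre still possible for house 1 is classical.
By clue 3, the person with the fir tree is in house 2.
House 3's tree must be cedar (nothing else left).
The wine drinker is in house 1 (clue 2).
Clue 8 places the person with the elm tree in house 4.
House 4's drink must be lemonade (nothing else left).
House 1's tree must be beech (nothing else left).
House 4's favorite fruit must be oranges (nothing else left).
House 3's favorite fruit must be pears (nothing else left).
Clue 9 places the person who likes kiwis in house 2.
House 1 favorite fruit: only limes fits.
By clue 1, the water drinker is in house 3.
From clue 7, the blues fan must be in house 2.
House 2 drink: only beer fits.
So house 3 gets metal for music genre.
So: house 1 = wine/classical/beech/limes, house 2 = beer/blues/fir/kiwis, house 3 = water/metal/cedar/pears, house 4 = lemonade/disco/elm/oranges.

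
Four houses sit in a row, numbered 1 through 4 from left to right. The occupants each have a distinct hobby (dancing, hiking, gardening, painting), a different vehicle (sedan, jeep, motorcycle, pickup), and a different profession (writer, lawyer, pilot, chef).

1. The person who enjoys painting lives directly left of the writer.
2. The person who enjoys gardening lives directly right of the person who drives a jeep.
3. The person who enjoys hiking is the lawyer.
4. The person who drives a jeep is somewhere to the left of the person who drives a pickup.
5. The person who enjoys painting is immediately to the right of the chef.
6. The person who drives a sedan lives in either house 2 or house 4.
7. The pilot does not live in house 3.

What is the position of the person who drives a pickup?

The person who enjoys painting is narrowed to house 2 or 3; consider each.
Placing it in house 3 leads to a contradiction, so it's in house 2.
By clue 1, the writer is in house 3.
The chef is in house 1 (clue 5).
The person who enjoys hiking is in house 4 (clue 3).
By clue 3, the lawyer is in house 4.
The only hobby still possible for house 1 is dancing.
So house 3 gets gardening for hobby.
House 1's vehicle must be motorcycle (nothing else left).
House 2's profession must be pilot (nothing else left).
Clue 2: the person who drives a jeep is in house 2.
House 3's vehicle must be pickup (nothing else left).
That leaves sedan as the vehicle for house 4.
So: house 1 = dancing/motorcycle/chef, house 2 = painting/jeep/pilot, house 3 = gardening/pickup/writer, house 4 = hiking/sedan/lawyer.

3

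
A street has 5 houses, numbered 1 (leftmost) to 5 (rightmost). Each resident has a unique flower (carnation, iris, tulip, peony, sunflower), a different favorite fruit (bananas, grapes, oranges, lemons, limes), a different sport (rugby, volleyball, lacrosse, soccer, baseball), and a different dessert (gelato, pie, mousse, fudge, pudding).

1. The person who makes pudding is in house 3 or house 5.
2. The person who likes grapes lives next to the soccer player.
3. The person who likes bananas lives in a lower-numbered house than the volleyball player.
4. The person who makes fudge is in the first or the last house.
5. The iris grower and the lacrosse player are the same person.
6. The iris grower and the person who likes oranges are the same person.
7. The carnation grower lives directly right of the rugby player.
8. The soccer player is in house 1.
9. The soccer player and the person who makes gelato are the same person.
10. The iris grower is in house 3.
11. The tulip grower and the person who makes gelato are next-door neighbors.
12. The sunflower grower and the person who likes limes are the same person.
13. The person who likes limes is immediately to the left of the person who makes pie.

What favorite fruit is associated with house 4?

By clue 8, the soccer player is in house 1.
Clue 9: the person who makes gelato is in house 1.
Clue 10 places the iris grower in house 3.
Clue 11 places the tulip grower in house 2.
So house 3 gets pudding for dessert.
That leaves fudge as the dessert for house 5.
From clue 2, the person who likes grapes must be in house 2.
Clue 5: the lacrosse player is in house 3.
The person who likes oranges is in house 3 (clue 6).
Clue 13 places the person who likes limes in house 1.
Clue 13: the person who makes pie is in house 2.
House 5 favorite fruit: only lemons fits.
So house 4 gets mousse for dessert.
Clue 3: the volleyball player is in house 5.
By clue 7, the carnation grower is in house 5.
By clue 12, the sunflower grower is in house 1.
House 4's flower must be peony (nothing else left).
So house 4 gets bananas for favorite fruit.
That leaves baseball as the sport for house 2.
House 4 sport: only rugby fits.
So: house 1 = sunflower/limes/soccer/gelato, house 2 = tulip/grapes/baseball/pie, house 3 = iris/oranges/lacrosse/pudding, house 4 = peony/bananas/rugby/mousse, house 5 = carnation/lemons/volleyball/fudge.

bananas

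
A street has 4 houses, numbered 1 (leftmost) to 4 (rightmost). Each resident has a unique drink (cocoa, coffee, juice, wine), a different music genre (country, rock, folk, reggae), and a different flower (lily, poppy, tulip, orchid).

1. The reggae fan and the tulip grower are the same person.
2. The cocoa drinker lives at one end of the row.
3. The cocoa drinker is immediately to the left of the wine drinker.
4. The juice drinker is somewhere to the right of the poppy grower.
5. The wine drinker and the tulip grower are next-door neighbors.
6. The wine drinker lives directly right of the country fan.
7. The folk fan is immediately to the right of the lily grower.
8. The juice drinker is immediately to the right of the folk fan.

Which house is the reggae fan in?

Clue 3 places the cocoa drinker in house 1.
Clue 3 places the wine drinker in house 2.
Clue 6: the country fan is in house 1.
So house 4 gets orchid for flower.
The reggae fan is in house 3 (clue 1).
Clue 1 places the tulip grower in house 3.
House 4's music genre must be rock (nothing else left).
Clue 7 places the lily grower in house 1.
Clue 8 places the juice drinker in house 3.
That leaves coffee as the drink for house 4.
House 2 music genre: only folk fits.
That leaves poppy as the flower for house 2.
So: house 1 = cocoa/country/lily, house 2 = wine/folk/poppy, house 3 = juice/reggae/tulip, house 4 = coffee/rock/orchid.

3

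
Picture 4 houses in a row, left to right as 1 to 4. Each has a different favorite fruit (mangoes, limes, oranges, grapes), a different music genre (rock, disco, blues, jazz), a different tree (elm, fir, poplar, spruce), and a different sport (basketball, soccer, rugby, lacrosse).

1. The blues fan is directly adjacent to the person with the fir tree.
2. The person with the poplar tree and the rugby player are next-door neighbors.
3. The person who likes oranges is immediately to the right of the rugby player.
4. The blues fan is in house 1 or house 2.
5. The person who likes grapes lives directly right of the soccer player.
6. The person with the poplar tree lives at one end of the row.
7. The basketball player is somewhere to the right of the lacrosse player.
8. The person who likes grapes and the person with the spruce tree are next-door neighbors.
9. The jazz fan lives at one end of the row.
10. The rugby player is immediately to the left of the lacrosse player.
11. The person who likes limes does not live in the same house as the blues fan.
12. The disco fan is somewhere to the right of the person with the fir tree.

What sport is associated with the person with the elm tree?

That leaves basketball as the sport for house 4.
From clue 2, the person with the poplar tree must be in house 1.
Clue 2: the rugby player is in house 2.
By clue 3, the person who likes oranges is in house 3.
The lacrosse player is in house 3 (clue 10).
House 1 sport: only soccer fits.
By clue 5, the person who likes grapes is in house 2.
The person with the spruce tree is in house 3 (clue 8).
House 4 tree: only elm fits.
The blues fan is in house 1 (clue 1).
The person who likes limes is in house 4 (clue 11).
House 1's favorite fruit must be mangoes (nothing else left).
House 2's music genre must be rock (nothing else left).
So house 3 gets disco for music genre.
The only music genre still possible for house 4 is jazz.
That leaves fir as the tree for house 2.
So: house 1 = mangoes/blues/poplar/soccer, house 2 = grapes/rock/fir/rugby, house 3 = oranges/disco/spruce/lacrosse, house 4 = limes/jazz/elm/basketball.

basketball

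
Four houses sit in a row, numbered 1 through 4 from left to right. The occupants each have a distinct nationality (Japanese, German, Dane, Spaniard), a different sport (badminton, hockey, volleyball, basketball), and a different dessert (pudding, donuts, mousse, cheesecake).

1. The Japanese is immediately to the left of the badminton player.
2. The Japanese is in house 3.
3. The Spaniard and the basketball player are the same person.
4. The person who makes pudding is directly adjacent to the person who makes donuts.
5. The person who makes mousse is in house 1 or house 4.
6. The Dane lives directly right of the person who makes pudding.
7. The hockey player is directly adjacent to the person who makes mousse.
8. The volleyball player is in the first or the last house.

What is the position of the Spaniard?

2

Clue 2: the Japanese is in house 3.
By clue 1, the badminton player is in house 4.
That leaves volleyball as the sport for house 1.
That leaves basketball as the sport for house 2.
That leaves hockey as the sport for house 3.
The Spaniard is in house 2 (clue 3).
Clue 7: the person who makes mousse is in house 4.
The only nationality still possible for house 1 is German.
The only nationality still possible for house 4 is Dane.
The person who makes pudding is in house 3 (clue 6).
That leaves cheesecake as the dessert for house 1.
House 2's dessert must be donuts (nothing else left).
So: house 1 = German/volleyball/cheesecake, house 2 = Spaniard/basketball/donuts, house 3 = Japanese/hockey/pudding, house 4 = Dane/badminton/mousse.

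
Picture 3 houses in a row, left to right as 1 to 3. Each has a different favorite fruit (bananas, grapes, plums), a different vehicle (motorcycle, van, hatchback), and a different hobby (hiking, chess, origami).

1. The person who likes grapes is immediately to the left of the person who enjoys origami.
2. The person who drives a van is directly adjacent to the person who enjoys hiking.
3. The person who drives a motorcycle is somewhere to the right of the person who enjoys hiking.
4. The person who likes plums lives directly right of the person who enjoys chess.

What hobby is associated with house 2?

chess

That leaves origami as the hobby for house 3.
The person who likes grapes is in house 2 (clue 1).
The only favorite fruit still possible for house 1 is bananas.
So house 3 gets plums for favorite fruit.
From clue 4, the person who enjoys chess must be in house 2.
The only hobby still possible for house 1 is hiking.
From clue 2, the person who drives a van must be in house 2.
That leaves hatchback as the vehicle for house 1.
House 3's vehicle must be motorcycle (nothing else left).
So: house 1 = bananas/hatchback/hiking, house 2 = grapes/van/chess, house 3 = plums/motorcycle/origami.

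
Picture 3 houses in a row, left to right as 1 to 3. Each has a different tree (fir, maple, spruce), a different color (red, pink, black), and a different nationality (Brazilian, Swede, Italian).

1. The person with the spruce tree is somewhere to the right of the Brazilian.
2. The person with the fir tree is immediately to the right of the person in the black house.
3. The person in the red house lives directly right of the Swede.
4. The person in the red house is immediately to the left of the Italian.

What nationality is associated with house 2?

Brazilian

From clue 4, the person in the red house must be in house 2.
By clue 4, the Italian is in house 3.
So house 1 gets maple for tree.
So house 1 gets black for color.
The only color still possible for house 3 is pink.
Clue 2: the person with the fir tree is in house 2.
Clue 3 places the Swede in house 1.
House 3 tree: only spruce fits.
House 2's nationality must be Brazilian (nothing else left).
So: house 1 = maple/black/Swede, house 2 = fir/red/Brazilian, house 3 = spruce/pink/Italian.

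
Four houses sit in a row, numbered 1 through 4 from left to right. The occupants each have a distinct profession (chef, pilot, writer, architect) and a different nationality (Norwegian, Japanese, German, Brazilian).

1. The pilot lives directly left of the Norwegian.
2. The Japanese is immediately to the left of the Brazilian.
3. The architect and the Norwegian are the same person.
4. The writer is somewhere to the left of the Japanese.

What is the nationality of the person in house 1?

German

That leaves German as the nationality for house 1.
The writer is narrowed to house 1 or 2; consider each.
Placing it in house 2 leads to a contradiction, so it's in house 1.
That leaves Japanese as the nationality for house 2.
Clue 2 places the Brazilian in house 3.
House 4's nationality must be Norwegian (nothing else left).
Clue 1: the pilot is in house 3.
Clue 3: the architect is in house 4.
House 2's profession must be chef (nothing else left).
So: house 1 = writer/German, house 2 = chef/Japanese, house 3 = pilot/Brazilian, house 4 = architect/Norwegian.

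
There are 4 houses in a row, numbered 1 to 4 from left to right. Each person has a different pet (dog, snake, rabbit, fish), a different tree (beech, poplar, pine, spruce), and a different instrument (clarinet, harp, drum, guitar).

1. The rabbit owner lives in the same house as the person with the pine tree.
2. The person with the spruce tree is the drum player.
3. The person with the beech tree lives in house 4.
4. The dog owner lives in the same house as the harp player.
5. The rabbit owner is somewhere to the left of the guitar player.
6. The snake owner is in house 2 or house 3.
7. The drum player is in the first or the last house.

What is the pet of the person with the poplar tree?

snake

The person with the beech tree is in house 4 (clue 3).
The person with the spruce tree is in house 1 (clue 2).
The drum player is in house 1 (clue 2).
The only pet still possible for house 1 is fish.
The only pet still possible for house 4 is dog.
By clue 4, the harp player is in house 4.
That leaves clarinet as the instrument for house 2.
So house 3 gets guitar for instrument.
Clue 5 places the rabbit owner in house 2.
That leaves snake as the pet for house 3.
By clue 1, the person with the pine tree is in house 2.
House 3 tree: only poplar fits.
So: house 1 = fish/spruce/drum, house 2 = rabbit/pine/clarinet, house 3 = snake/poplar/guitar, house 4 = dog/beech/harp.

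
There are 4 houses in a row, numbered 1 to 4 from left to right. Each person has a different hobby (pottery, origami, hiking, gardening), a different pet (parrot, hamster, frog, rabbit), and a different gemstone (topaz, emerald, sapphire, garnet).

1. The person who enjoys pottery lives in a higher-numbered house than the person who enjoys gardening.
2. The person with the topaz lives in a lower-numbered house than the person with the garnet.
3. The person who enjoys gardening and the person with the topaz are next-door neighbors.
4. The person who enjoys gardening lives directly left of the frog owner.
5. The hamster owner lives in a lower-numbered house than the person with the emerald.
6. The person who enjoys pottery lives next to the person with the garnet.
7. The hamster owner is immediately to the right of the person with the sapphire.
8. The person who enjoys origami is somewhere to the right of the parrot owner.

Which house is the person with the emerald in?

4

The hamster owner is narrowed to house 2 or 3; consider each.
Placing it in house 3 leads to a contradiction, so it's in house 2.
Clue 7 places the person with the sapphire in house 1.
So house 1 gets hiking for hobby.
So house 2 gets topaz for gemstone.
From clue 3, the person who enjoys gardening must be in house 3.
Clue 4: the frog owner is in house 4.
House 2 hobby: only origami fits.
The only hobby still possible for house 4 is pottery.
From clue 6, the person with the garnet must be in house 3.
Clue 8: the parrot owner is in house 1.
House 3's pet must be rabbit (nothing else left).
House 4 gemstone: only emerald fits.
So: house 1 = hiking/parrot/sapphire, house 2 = origami/hamster/topaz, house 3 = gardening/rabbit/garnet, house 4 = pottery/frog/emerald.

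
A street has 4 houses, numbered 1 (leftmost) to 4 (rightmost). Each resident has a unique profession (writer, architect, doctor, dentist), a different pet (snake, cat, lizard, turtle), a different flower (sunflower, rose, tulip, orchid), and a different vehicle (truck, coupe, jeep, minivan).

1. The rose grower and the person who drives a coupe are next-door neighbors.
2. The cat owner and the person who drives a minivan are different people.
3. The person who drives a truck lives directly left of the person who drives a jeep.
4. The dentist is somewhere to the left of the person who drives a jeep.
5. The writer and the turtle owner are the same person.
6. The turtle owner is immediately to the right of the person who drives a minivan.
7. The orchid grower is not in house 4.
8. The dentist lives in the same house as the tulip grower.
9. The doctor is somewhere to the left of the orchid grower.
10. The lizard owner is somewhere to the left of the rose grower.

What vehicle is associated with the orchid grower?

The doctor is narrowed to house 1 or 2; consider each.
Placing it in house 1 leads to a contradiction, so it's in house 2.
Clue 9 places the orchid grower in house 3.
The dentist is in house 1 (clue 8).
By clue 8, the tulip grower is in house 1.
House 4's vehicle must be jeep (nothing else left).
The person who drives a truck is in house 3 (clue 3).
So house 1 gets coupe for vehicle.
House 2's vehicle must be minivan (nothing else left).
From clue 1, the rose grower must be in house 2.
From clue 6, the turtle owner must be in house 3.
Clue 10: the lizard owner is in house 1.
So house 2 gets snake for pet.
The only pet still possible for house 4 is cat.
That leaves sunflower as the flower for house 4.
The writer is in house 3 (clue 5).
That leaves architect as the profession for house 4.
So: house 1 = dentist/lizard/tulip/coupe, house 2 = doctor/snake/rose/minivan, house 3 = writer/turtle/orchid/truck, house 4 = architect/cat/sunflower/jeep.

truck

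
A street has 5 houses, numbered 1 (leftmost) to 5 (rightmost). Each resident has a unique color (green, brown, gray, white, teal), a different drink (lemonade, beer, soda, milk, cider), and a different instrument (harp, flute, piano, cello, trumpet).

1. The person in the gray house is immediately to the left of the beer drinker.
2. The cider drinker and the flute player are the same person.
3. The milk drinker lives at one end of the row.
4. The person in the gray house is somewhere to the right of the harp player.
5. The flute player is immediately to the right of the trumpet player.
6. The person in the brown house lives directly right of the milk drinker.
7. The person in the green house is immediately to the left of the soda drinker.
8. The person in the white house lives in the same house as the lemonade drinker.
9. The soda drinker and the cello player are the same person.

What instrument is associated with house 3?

trumpet

Clue 6: the person in the brown house is in house 2.
From clue 6, the milk drinker must be in house 1.
The person in the gray house is narrowed to house 3 or 4; consider each.
Placing it in house 3 leads to a contradiction, so it's in house 4.
By clue 1, the beer drinker is in house 5.
Clue 8 places the person in the white house in house 3.
From clue 8, the lemonade drinker must be in house 3.
That leaves teal as the color for house 5.
House 5's instrument must be piano (nothing else left).
From clue 7, the soda drinker must be in house 2.
The cello player is in house 2 (clue 9).
That leaves green as the color for house 1.
House 4 drink: only cider fits.
That leaves flute as the instrument for house 4.
Clue 5: the trumpet player is in house 3.
So house 1 gets harp for instrument.
So: house 1 = green/milk/harp, house 2 = brown/soda/cello, house 3 = white/lemonade/trumpet, house 4 = gray/cider/flute, house 5 = teal/beer/piano.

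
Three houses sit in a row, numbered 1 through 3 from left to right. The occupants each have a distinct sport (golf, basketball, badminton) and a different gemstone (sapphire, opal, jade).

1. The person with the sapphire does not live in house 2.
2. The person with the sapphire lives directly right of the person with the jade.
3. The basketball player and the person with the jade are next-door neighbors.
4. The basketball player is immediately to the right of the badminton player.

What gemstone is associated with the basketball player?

sapphire

Clue 2: the person with the sapphire is in house 3.
From clue 2, the person with the jade must be in house 2.
Clue 4: the basketball player is in house 3.
From clue 4, the badminton player must be in house 2.
House 1's sport must be golf (nothing else left).
So house 1 gets opal for gemstone.
So: house 1 = golf/opal, house 2 = badminton/jade, house 3 = basketball/sapphire.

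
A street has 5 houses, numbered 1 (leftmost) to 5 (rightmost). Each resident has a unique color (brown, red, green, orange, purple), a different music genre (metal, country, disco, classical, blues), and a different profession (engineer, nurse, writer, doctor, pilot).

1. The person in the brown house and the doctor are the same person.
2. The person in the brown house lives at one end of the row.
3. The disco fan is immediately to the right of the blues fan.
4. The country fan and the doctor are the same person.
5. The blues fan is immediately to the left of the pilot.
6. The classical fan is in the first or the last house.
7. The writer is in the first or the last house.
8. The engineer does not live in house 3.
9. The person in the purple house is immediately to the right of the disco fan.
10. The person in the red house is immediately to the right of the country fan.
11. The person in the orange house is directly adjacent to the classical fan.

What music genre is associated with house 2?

metal

From clue 4, the country fan must be in house 1.
By clue 4, the doctor is in house 1.
Clue 10 places the person in the red house in house 2.
The only color still possible for house 4 is orange.
That leaves classical as the music genre for house 5.
The person in the brown house is in house 1 (clue 1).
From clue 9, the person in the purple house must be in house 5.
The disco fan is in house 4 (clue 9).
House 3's color must be green (nothing else left).
House 5's profession must be writer (nothing else left).
From clue 3, the blues fan must be in house 3.
Clue 5: the pilot is in house 4.
House 2's music genre must be metal (nothing else left).
So house 3 gets nurse for profession.
The only profession still possible for house 2 is engineer.
So: house 1 = brown/country/doctor, house 2 = red/metal/engineer, house 3 = green/blues/nurse, house 4 = orange/disco/pilot, house 5 = purple/classical/writer.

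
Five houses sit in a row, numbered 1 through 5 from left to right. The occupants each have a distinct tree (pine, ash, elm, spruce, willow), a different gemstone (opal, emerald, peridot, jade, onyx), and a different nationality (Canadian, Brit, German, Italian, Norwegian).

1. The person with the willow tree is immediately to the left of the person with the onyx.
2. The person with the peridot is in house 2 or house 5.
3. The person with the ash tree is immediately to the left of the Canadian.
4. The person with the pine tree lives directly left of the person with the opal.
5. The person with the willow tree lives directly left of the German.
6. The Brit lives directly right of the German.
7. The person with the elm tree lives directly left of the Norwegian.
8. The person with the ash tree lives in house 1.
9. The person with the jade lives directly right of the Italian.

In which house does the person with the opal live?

4

Clue 8 places the person with the ash tree in house 1.
House 5's tree must be spruce (nothing else left).
That leaves emerald as the gemstone for house 1.
So house 1 gets Italian for nationality.
The Canadian is in house 2 (clue 3).
Clue 9: the person with the jade is in house 2.
So house 5 gets peridot for gemstone.
The only tree still possible for house 4 is elm.
From clue 7, the Norwegian must be in house 5.
That leaves German as the nationality for house 3.
So house 4 gets Brit for nationality.
The person with the willow tree is in house 2 (clue 5).
House 3 tree: only pine fits.
By clue 1, the person with the onyx is in house 3.
Clue 4 places the person with the opal in house 4.
So: house 1 = ash/emerald/Italian, house 2 = willow/jade/Canadian, house 3 = pine/onyx/German, house 4 = elm/opal/Brit, house 5 = spruce/peridot/Norwegian.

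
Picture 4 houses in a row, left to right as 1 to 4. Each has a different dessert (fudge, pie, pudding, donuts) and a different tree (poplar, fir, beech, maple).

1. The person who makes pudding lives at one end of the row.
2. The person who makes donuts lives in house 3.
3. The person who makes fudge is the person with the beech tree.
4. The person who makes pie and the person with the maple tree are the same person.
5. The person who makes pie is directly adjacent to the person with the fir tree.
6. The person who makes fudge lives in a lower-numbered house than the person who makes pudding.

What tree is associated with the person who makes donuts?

fir

Clue 2: the person who makes donuts is in house 3.
Clue 6: the person who makes pudding is in house 4.
House 4 tree: only poplar fits.
So house 3 gets fir for tree.
Clue 5: the person who makes pie is in house 2.
So house 1 gets fudge for dessert.
By clue 3, the person with the beech tree is in house 1.
By clue 4, the person with the maple tree is in house 2.
So: house 1 = fudge/beech, house 2 = pie/maple, house 3 = donuts/fir, house 4 = pudding/poplar.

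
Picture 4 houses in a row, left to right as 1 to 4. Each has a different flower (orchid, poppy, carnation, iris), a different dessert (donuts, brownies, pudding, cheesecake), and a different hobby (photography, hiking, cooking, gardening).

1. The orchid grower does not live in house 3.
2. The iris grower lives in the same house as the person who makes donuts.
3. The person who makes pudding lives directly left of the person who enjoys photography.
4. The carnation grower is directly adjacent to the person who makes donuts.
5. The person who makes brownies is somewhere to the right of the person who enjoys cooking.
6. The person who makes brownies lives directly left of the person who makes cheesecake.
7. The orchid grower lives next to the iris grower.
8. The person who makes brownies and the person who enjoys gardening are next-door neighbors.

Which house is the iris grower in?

So house 4 gets cheesecake for dessert.
From clue 6, the person who makes brownies must be in house 3.
That leaves poppy as the flower for house 4.
The only flower still possible for house 3 is carnation.
From clue 4, the person who makes donuts must be in house 2.
House 1's dessert must be pudding (nothing else left).
By clue 2, the iris grower is in house 2.
Clue 3 places the person who enjoys photography in house 2.
Clue 7: the orchid grower is in house 1.
So house 1 gets cooking for hobby.
That leaves hiking as the hobby for house 3.
The only hobby still possible for house 4 is gardening.
So: house 1 = orchid/pudding/cooking, house 2 = iris/donuts/photography, house 3 = carnation/brownies/hiking, house 4 = poppy/cheesecake/gardening.

2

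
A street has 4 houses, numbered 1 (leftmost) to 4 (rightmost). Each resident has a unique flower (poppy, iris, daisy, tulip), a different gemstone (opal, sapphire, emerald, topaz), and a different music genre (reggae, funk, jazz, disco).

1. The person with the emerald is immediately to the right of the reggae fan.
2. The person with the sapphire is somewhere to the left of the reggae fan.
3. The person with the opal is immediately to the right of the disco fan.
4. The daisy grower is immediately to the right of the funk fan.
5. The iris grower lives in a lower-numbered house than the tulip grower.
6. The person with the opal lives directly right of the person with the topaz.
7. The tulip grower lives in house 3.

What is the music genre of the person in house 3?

Clue 7: the tulip grower is in house 3.
House 4 music genre: only jazz fits.
The daisy grower is narrowed to house 2 or 4; consider each.
Placing it in house 4 leads to a contradiction, so it's in house 2.
Clue 4: the funk fan is in house 1.
House 4's flower must be poppy (nothing else left).
So house 1 gets iris for flower.
House 1 gemstone: only sapphire fits.
So house 2 gets topaz for gemstone.
The person with the opal is in house 3 (clue 6).
That leaves emerald as the gemstone for house 4.
By clue 1, the reggae fan is in house 3.
Clue 3 places the disco fan in house 2.
So: house 1 = iris/sapphire/funk, house 2 = daisy/topaz/disco, house 3 = tulip/opal/reggae, house 4 = poppy/emerald/jazz.

reggae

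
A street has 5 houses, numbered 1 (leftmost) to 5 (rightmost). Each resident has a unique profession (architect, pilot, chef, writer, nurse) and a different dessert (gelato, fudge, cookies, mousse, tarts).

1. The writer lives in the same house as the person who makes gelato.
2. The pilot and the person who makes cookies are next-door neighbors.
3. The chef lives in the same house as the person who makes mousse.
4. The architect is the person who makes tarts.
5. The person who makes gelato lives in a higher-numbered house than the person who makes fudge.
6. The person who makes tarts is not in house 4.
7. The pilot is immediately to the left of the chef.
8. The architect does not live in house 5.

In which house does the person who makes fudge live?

The architect is narrowed to house 1 or 2 or 3; consider each.
Placing it in house 2 and house 3 leads to a contradiction, so it's in house 1.
Clue 4 places the person who makes tarts in house 1.
The chef is narrowed to house 3 or 4 or 5; consider each.
Placing it in house 3 and house 5 leads to a contradiction, so it's in house 4.
Clue 3: the person who makes mousse is in house 4.
Clue 7 places the pilot in house 3.
So house 2 gets nurse for profession.
That leaves writer as the profession for house 5.
By clue 1, the person who makes gelato is in house 5.
By clue 2, the person who makes cookies is in house 2.
So house 3 gets fudge for dessert.
So: house 1 = architect/tarts, house 2 = nurse/cookies, house 3 = pilot/fudge, house 4 = chef/mousse, house 5 = writer/gelato.

3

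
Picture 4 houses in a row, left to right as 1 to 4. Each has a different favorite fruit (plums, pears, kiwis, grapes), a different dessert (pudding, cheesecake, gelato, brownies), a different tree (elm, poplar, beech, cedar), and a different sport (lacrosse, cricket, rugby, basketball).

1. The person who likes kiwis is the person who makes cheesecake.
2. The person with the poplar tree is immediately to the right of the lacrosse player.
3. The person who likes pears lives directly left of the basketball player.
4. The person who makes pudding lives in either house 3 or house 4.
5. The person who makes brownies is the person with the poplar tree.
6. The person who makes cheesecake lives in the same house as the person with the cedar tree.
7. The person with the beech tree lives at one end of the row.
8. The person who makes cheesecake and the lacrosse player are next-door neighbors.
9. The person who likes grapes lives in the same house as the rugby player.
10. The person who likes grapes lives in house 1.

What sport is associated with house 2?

Clue 10: the person who likes grapes is in house 1.
From clue 9, the rugby player must be in house 1.
House 1 dessert: only gelato fits.
House 2's dessert must be cheesecake (nothing else left).
Clue 1: the person who likes kiwis is in house 2.
Clue 6: the person with the cedar tree is in house 2.
By clue 8, the lacrosse player is in house 3.
So house 4 gets plums for favorite fruit.
The only sport still possible for house 2 is cricket.
House 4's sport must be basketball (nothing else left).
Clue 2: the person with the poplar tree is in house 4.
Clue 5 places the person who makes brownies in house 4.
That leaves pears as the favorite fruit for house 3.
The only dessert still possible for house 3 is pudding.
House 1 tree: only beech fits.
That leaves elm as the tree for house 3.
So: house 1 = grapes/gelato/beech/rugby, house 2 = kiwis/cheesecake/cedar/cricket, house 3 = pears/pudding/elm/lacrosse, house 4 = plums/brownies/poplar/basketball.

cricket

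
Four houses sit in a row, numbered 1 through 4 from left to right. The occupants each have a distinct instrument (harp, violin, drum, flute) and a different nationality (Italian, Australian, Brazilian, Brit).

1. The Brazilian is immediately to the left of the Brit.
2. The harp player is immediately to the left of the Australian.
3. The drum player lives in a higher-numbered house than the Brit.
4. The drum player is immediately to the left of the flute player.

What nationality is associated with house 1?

Brazilian

Clue 4: the drum player is in house 3.
Clue 4: the flute player is in house 4.
The Brit is in house 2 (clue 3).
House 4 nationality: only Italian fits.
The harp player is in house 2 (clue 2).
House 1's instrument must be violin (nothing else left).
So house 1 gets Brazilian for nationality.
That leaves Australian as the nationality for house 3.
So: house 1 = violin/Brazilian, house 2 = harp/Brit, house 3 = drum/Australian, house 4 = flute/Italian.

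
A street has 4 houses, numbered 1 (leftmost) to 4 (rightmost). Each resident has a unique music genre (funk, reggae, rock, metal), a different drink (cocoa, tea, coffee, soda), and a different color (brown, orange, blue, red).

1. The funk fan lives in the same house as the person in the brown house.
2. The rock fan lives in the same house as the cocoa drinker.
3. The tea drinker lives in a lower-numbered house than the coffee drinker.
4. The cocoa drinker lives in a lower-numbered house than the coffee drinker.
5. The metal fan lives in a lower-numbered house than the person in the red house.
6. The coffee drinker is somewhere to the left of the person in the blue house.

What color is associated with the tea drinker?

orange

House 4 drink: only soda fits.
The only drink still possible for house 3 is coffee.
Clue 6: the person in the blue house is in house 4.
House 4's music genre must be reggae (nothing else left).
House 3 music genre: only funk fits.
Clue 1 places the person in the brown house in house 3.
House 1's color must be orange (nothing else left).
That leaves red as the color for house 2.
The metal fan is in house 1 (clue 5).
That leaves rock as the music genre for house 2.
The cocoa drinker is in house 2 (clue 2).
The only drink still possible for house 1 is tea.
So: house 1 = metal/tea/orange, house 2 = rock/cocoa/red, house 3 = funk/coffee/brown, house 4 = reggae/soda/blue.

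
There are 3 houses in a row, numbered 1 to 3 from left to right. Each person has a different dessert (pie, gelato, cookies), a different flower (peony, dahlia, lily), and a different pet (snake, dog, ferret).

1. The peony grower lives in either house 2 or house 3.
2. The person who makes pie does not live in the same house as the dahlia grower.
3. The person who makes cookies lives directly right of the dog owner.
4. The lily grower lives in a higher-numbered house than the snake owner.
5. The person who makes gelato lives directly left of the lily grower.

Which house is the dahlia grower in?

That leaves dahlia as the flower for house 1.
That leaves ferret as the pet for house 3.
The only dessert still possible for house 1 is gelato.
The lily grower is in house 2 (clue 5).
House 3 flower: only peony fits.
Clue 4: the snake owner is in house 1.
House 2 pet: only dog fits.
By clue 3, the person who makes cookies is in house 3.
The only dessert still possible for house 2 is pie.
So: house 1 = gelato/dahlia/snake, house 2 = pie/lily/dog, house 3 = cookies/peony/ferret.

1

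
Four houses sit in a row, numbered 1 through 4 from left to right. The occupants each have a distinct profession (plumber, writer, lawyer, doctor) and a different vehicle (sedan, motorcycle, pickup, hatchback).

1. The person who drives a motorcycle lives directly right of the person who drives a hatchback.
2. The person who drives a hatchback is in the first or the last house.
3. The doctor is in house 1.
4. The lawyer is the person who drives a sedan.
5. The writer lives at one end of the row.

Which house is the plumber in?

By clue 2, the person who drives a hatchback is in house 1.
By clue 3, the doctor is in house 1.
Clue 1: the person who drives a motorcycle is in house 2.
House 4's profession must be writer (nothing else left).
The lawyer is in house 3 (clue 4).
By clue 4, the person who drives a sedan is in house 3.
The only profession still possible for house 2 is plumber.
That leaves pickup as the vehicle for house 4.
So: house 1 = doctor/hatchback, house 2 = plumber/motorcycle, house 3 = lawyer/sedan, house 4 = writer/pickup.

2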